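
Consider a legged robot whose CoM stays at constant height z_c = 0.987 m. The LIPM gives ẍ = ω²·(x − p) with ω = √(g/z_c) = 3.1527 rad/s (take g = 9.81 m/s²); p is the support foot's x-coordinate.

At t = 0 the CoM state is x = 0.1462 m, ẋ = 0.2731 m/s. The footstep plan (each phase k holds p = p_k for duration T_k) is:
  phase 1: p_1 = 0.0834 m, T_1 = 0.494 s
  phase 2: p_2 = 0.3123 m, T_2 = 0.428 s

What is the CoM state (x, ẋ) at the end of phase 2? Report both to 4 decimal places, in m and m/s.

phase 1: p=0.0834, T=0.494, ωT=1.557434, cosh=2.478650, sinh=2.267974; start (x,ẋ)=(0.146200, 0.273100) → end (x,ẋ)=(0.435521, 1.125955)
phase 2: p=0.3123, T=0.428, ωT=1.349356, cosh=2.057174, sinh=1.797767; start (x,ẋ)=(0.435521, 1.125955) → end (x,ẋ)=(1.207840, 3.014677)

x = 1.2078, ẋ = 3.0147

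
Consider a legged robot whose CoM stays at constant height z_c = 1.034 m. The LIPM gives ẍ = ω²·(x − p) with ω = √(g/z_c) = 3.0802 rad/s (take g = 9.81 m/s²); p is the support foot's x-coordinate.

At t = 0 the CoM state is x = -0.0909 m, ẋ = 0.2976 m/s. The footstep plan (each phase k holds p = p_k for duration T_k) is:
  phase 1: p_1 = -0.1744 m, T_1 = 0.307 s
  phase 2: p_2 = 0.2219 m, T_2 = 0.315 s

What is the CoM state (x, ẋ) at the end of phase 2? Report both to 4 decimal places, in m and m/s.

phase 1: p=-0.1744, T=0.307, ωT=0.945621, cosh=1.481425, sinh=1.092987; start (x,ẋ)=(-0.090900, 0.297600) → end (x,ẋ)=(0.054900, 0.721985)
phase 2: p=0.2219, T=0.315, ωT=0.970263, cosh=1.508811, sinh=1.129827; start (x,ẋ)=(0.054900, 0.721985) → end (x,ẋ)=(0.234755, 0.508164)

x = 0.2348, ẋ = 0.5082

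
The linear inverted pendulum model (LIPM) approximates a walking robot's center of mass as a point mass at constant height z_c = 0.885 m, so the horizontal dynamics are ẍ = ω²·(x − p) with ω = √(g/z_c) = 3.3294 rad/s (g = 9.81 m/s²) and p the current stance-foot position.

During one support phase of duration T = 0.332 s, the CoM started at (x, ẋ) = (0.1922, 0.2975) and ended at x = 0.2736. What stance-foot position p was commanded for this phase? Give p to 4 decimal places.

p = 0.2495

ωT = 3.3294·0.332 = 1.105361; cosh(ωT) = 1.675703, sinh(ωT) = 1.344611
x(T) = p + (x₀−p)·cosh(ωT) + (ẋ₀/ω)·sinh(ωT) ⇒ p·(1 − cosh) = x(T) − x₀·cosh − (ẋ₀/ω)·sinh
numerator   = 0.2736 − (0.1922)·1.675703 − (0.2975/3.3294)·1.344611 = -0.168618
denominator = 1 − 1.675703 = -0.675703
p = -0.168618 / -0.675703 = 0.2495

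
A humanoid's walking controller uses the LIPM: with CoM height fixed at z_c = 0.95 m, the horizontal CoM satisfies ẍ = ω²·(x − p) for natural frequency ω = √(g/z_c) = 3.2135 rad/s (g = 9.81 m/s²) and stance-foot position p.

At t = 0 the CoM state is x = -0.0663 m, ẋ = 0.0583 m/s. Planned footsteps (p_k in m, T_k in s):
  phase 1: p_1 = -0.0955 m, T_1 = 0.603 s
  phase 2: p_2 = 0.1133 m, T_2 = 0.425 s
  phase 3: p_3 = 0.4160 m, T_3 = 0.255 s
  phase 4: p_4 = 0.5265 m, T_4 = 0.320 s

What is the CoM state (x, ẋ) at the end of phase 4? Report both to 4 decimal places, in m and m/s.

x = 0.8545, ẋ = 1.3612

phase 1: p=-0.0955, T=0.603, ωT=1.937740, cosh=3.543537, sinh=3.399508; start (x,ẋ)=(-0.066300, 0.058300) → end (x,ẋ)=(0.069646, 0.525578)
phase 2: p=0.1133, T=0.425, ωT=1.365737, cosh=2.086902, sinh=1.831710; start (x,ẋ)=(0.069646, 0.525578) → end (x,ẋ)=(0.321780, 0.839874)
phase 3: p=0.4160, T=0.255, ωT=0.819442, cosh=1.354956, sinh=0.914279; start (x,ẋ)=(0.321780, 0.839874) → end (x,ẋ)=(0.527290, 0.861171)
phase 4: p=0.5265, T=0.320, ωT=1.028320, cosh=1.576986, sinh=1.219378; start (x,ẋ)=(0.527290, 0.861171) → end (x,ẋ)=(0.854522, 1.361151)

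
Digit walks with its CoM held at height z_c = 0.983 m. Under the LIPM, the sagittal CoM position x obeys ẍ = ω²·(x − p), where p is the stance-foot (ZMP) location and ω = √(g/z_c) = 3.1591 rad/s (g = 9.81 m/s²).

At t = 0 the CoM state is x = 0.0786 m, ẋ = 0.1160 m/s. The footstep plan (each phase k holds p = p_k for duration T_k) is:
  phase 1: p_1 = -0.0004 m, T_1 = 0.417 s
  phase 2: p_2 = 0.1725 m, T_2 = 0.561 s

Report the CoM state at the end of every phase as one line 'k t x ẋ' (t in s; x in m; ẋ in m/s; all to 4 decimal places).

1 0.4170 0.2213 0.6645
2 0.9780 0.9212 2.4519

phase 1: p=-0.0004, T=0.417, ωT=1.317345, cosh=2.000670, sinh=1.732825; start (x,ẋ)=(0.078600, 0.116000) → end (x,ẋ)=(0.221281, 0.664537)
phase 2: p=0.1725, T=0.561, ωT=1.772255, cosh=3.027028, sinh=2.857079; start (x,ẋ)=(0.221281, 0.664537) → end (x,ẋ)=(0.921167, 2.451860)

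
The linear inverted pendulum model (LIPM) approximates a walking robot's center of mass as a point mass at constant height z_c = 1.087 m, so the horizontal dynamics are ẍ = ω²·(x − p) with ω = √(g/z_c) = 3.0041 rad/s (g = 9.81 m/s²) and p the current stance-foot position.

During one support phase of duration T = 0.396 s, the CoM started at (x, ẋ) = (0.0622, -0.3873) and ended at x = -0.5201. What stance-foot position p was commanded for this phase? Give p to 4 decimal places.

p = 0.5528

ωT = 3.0041·0.396 = 1.189624; cosh(ωT) = 1.795090, sinh(ωT) = 1.490754
x(T) = p + (x₀−p)·cosh(ωT) + (ẋ₀/ω)·sinh(ωT) ⇒ p·(1 − cosh) = x(T) − x₀·cosh − (ẋ₀/ω)·sinh
numerator   = -0.5201 − (0.0622)·1.795090 − (-0.3873/3.0041)·1.490754 = -0.439561
denominator = 1 − 1.795090 = -0.795090
p = -0.439561 / -0.795090 = 0.5528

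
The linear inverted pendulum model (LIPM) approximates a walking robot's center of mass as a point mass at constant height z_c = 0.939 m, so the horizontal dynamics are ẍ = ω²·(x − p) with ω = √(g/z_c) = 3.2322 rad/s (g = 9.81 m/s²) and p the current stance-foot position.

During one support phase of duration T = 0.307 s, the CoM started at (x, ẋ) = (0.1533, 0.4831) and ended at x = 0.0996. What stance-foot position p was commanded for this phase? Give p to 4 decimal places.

p = 0.5794

ωT = 3.2322·0.307 = 0.992285; cosh(ωT) = 1.534060, sinh(ωT) = 1.163332
x(T) = p + (x₀−p)·cosh(ωT) + (ẋ₀/ω)·sinh(ωT) ⇒ p·(1 − cosh) = x(T) − x₀·cosh − (ẋ₀/ω)·sinh
numerator   = 0.0996 − (0.1533)·1.534060 − (0.4831/3.2322)·1.163332 = -0.309449
denominator = 1 − 1.534060 = -0.534060
p = -0.309449 / -0.534060 = 0.5794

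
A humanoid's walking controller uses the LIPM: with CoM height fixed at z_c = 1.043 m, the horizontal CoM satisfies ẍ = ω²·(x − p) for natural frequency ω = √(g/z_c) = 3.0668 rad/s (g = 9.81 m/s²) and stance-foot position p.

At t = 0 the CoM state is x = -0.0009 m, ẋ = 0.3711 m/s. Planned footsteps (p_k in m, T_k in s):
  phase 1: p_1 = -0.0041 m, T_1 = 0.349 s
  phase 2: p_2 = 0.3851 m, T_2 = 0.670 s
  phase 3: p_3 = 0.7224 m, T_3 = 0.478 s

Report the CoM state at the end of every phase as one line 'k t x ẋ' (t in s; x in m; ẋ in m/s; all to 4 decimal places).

phase 1: p=-0.0041, T=0.349, ωT=1.070313, cosh=1.629597, sinh=1.286696; start (x,ẋ)=(-0.000900, 0.371100) → end (x,ẋ)=(0.156812, 0.617371)
phase 2: p=0.3851, T=0.670, ωT=2.054756, cosh=3.966529, sinh=3.838405; start (x,ẋ)=(0.156812, 0.617371) → end (x,ẋ)=(0.252290, -0.238499)
phase 3: p=0.7224, T=0.478, ωT=1.465930, cosh=2.281217, sinh=2.050354; start (x,ẋ)=(0.252290, -0.238499) → end (x,ẋ)=(-0.509474, -3.500130)

1 0.3490 0.1568 0.6174
2 1.0190 0.2523 -0.2385
3 1.4970 -0.5095 -3.5001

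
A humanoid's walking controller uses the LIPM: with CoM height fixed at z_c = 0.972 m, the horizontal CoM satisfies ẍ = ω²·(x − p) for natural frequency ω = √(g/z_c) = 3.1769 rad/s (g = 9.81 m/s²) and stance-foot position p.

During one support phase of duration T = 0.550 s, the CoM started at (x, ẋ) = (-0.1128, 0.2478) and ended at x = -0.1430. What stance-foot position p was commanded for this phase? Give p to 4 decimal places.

p = 0.0136

ωT = 3.1769·0.550 = 1.747295; cosh(ωT) = 2.956651, sinh(ωT) = 2.782406
x(T) = p + (x₀−p)·cosh(ωT) + (ẋ₀/ω)·sinh(ωT) ⇒ p·(1 − cosh) = x(T) − x₀·cosh − (ẋ₀/ω)·sinh
numerator   = -0.1430 − (-0.1128)·2.956651 − (0.2478/3.1769)·2.782406 = -0.026519
denominator = 1 − 2.956651 = -1.956651
p = -0.026519 / -1.956651 = 0.0136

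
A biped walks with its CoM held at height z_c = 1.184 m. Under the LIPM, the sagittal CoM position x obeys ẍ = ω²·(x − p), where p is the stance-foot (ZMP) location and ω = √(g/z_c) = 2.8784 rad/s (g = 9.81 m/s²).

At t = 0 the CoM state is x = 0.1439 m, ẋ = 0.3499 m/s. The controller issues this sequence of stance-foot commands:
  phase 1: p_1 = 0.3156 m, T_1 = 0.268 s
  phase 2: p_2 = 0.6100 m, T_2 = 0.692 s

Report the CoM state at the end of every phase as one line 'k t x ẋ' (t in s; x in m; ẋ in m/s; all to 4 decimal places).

phase 1: p=0.3156, T=0.268, ωT=0.771411, cosh=1.312588, sinh=0.850228; start (x,ẋ)=(0.143900, 0.349900) → end (x,ẋ)=(0.193583, 0.039074)
phase 2: p=0.6100, T=0.692, ωT=1.991853, cosh=3.732771, sinh=3.596329; start (x,ẋ)=(0.193583, 0.039074) → end (x,ẋ)=(-0.895571, -4.164761)

1 0.2680 0.1936 0.0391
2 0.9600 -0.8956 -4.1648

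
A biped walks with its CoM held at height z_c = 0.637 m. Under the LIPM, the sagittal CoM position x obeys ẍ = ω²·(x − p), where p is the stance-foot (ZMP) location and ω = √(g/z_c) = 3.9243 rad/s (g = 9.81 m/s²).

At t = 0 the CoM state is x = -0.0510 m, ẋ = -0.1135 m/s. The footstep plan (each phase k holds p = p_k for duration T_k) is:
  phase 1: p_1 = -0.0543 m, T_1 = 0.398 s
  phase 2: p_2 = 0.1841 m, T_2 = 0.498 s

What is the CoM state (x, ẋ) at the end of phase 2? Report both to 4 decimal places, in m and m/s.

x = -1.1049, ẋ = -4.9297

phase 1: p=-0.0543, T=0.398, ωT=1.561871, cosh=2.488739, sinh=2.278996; start (x,ẋ)=(-0.051000, -0.113500) → end (x,ẋ)=(-0.112001, -0.252958)
phase 2: p=0.1841, T=0.498, ωT=1.954301, cosh=3.600325, sinh=3.458661; start (x,ẋ)=(-0.112001, -0.252958) → end (x,ẋ)=(-1.104904, -4.929661)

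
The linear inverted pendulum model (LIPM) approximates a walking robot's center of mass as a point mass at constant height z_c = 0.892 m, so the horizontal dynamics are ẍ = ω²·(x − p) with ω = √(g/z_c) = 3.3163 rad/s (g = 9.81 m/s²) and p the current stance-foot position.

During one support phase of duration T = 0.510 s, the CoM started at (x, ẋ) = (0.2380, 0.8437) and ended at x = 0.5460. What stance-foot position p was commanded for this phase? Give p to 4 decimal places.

ωT = 3.3163·0.510 = 1.691313; cosh(ωT) = 2.805439, sinh(ωT) = 2.621162
x(T) = p + (x₀−p)·cosh(ωT) + (ẋ₀/ω)·sinh(ωT) ⇒ p·(1 − cosh) = x(T) − x₀·cosh − (ẋ₀/ω)·sinh
numerator   = 0.5460 − (0.2380)·2.805439 − (0.8437/3.3163)·2.621162 = -0.788544
denominator = 1 − 2.805439 = -1.805439
p = -0.788544 / -1.805439 = 0.4368

p = 0.4368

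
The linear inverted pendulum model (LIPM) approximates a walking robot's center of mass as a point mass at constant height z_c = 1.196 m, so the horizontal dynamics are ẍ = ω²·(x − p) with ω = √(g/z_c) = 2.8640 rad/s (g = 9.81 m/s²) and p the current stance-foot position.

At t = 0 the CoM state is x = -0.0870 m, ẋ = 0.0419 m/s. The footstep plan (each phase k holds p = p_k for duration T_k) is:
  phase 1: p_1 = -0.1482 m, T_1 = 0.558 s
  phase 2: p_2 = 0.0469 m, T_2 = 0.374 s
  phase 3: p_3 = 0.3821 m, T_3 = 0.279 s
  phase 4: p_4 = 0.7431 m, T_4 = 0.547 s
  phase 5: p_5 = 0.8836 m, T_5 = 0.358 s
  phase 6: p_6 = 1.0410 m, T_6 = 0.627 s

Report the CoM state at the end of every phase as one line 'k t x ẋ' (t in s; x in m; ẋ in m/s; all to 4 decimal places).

phase 1: p=-0.1482, T=0.558, ωT=1.598112, cosh=2.572984, sinh=2.370706; start (x,ẋ)=(-0.087000, 0.041900) → end (x,ẋ)=(0.043950, 0.523338)
phase 2: p=0.0469, T=0.374, ωT=1.071136, cosh=1.630656, sinh=1.288037; start (x,ẋ)=(0.043950, 0.523338) → end (x,ẋ)=(0.277452, 0.842501)
phase 3: p=0.3821, T=0.279, ωT=0.799056, cosh=1.336597, sinh=0.886844; start (x,ẋ)=(0.277452, 0.842501) → end (x,ẋ)=(0.503110, 0.860286)
phase 4: p=0.7431, T=0.547, ωT=1.566608, cosh=2.499562, sinh=2.290810; start (x,ẋ)=(0.503110, 0.860286) → end (x,ẋ)=(0.831341, 0.575791)
phase 5: p=0.8836, T=0.358, ωT=1.025312, cosh=1.573325, sinh=1.214640; start (x,ẋ)=(0.831341, 0.575791) → end (x,ẋ)=(1.045576, 0.724112)
phase 6: p=1.0410, T=0.627, ωT=1.795728, cosh=3.094933, sinh=2.928926; start (x,ẋ)=(1.045576, 0.724112) → end (x,ẋ)=(1.795691, 2.279466)

1 0.5580 0.0439 0.5233
2 0.9320 0.2775 0.8425
3 1.2110 0.5031 0.8603
4 1.7580 0.8313 0.5758
5 2.1160 1.0456 0.7241
6 2.7430 1.7957 2.2795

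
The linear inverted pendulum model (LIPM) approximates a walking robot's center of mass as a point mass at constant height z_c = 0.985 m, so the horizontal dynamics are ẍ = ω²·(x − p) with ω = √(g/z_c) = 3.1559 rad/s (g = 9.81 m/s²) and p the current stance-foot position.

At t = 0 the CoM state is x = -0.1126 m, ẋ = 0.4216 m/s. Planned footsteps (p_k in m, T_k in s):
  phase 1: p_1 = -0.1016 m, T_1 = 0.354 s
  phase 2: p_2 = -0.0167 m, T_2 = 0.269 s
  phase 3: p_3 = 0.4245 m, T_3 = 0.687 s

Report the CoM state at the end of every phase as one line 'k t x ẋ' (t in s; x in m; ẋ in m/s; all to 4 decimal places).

phase 1: p=-0.1016, T=0.354, ωT=1.117189, cosh=1.691724, sinh=1.364526; start (x,ẋ)=(-0.112600, 0.421600) → end (x,ẋ)=(0.062079, 0.665861)
phase 2: p=-0.0167, T=0.269, ωT=0.848937, cosh=1.382515, sinh=0.954646; start (x,ẋ)=(0.062079, 0.665861) → end (x,ẋ)=(0.293634, 1.157908)
phase 3: p=0.4245, T=0.687, ωT=2.168103, cosh=4.428041, sinh=4.313647; start (x,ẋ)=(0.293634, 1.157908) → end (x,ẋ)=(1.427708, 3.345728)

1 0.3540 0.0621 0.6659
2 0.6230 0.2936 1.1579
3 1.3100 1.4277 3.3457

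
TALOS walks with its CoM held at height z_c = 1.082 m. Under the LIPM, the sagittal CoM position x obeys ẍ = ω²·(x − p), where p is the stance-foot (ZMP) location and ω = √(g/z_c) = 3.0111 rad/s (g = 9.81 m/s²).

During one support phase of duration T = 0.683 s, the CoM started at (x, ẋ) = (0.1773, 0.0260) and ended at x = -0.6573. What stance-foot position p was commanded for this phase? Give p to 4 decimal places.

p = 0.4691

ωT = 3.0111·0.683 = 2.056581; cosh(ωT) = 3.973542, sinh(ωT) = 3.845651
x(T) = p + (x₀−p)·cosh(ωT) + (ẋ₀/ω)·sinh(ωT) ⇒ p·(1 − cosh) = x(T) − x₀·cosh − (ẋ₀/ω)·sinh
numerator   = -0.6573 − (0.1773)·3.973542 − (0.0260/3.0111)·3.845651 = -1.395015
denominator = 1 − 3.973542 = -2.973542
p = -1.395015 / -2.973542 = 0.4691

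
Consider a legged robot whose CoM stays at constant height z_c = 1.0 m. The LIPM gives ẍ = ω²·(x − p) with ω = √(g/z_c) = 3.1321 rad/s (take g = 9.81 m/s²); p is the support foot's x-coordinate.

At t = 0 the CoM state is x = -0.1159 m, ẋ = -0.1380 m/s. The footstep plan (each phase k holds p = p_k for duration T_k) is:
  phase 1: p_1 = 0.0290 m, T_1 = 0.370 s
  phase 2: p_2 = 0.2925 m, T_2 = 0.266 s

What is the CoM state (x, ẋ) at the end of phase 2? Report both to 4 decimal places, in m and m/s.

x = -0.7673, ẋ = -2.9176

phase 1: p=0.0290, T=0.370, ωT=1.158877, cosh=1.750096, sinh=1.436257; start (x,ẋ)=(-0.115900, -0.138000) → end (x,ẋ)=(-0.287870, -0.893346)
phase 2: p=0.2925, T=0.266, ωT=0.833139, cosh=1.367605, sinh=0.932923; start (x,ẋ)=(-0.287870, -0.893346) → end (x,ẋ)=(-0.767308, -2.917590)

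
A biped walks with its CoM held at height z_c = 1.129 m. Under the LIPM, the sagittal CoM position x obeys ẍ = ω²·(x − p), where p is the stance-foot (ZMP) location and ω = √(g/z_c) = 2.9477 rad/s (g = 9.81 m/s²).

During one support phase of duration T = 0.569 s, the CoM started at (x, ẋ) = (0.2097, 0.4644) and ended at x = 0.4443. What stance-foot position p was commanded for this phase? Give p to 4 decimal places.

ωT = 2.9477·0.569 = 1.677241; cosh(ωT) = 2.768832, sinh(ωT) = 2.581943
x(T) = p + (x₀−p)·cosh(ωT) + (ẋ₀/ω)·sinh(ωT) ⇒ p·(1 − cosh) = x(T) − x₀·cosh − (ẋ₀/ω)·sinh
numerator   = 0.4443 − (0.2097)·2.768832 − (0.4644/2.9477)·2.581943 = -0.543100
denominator = 1 − 2.768832 = -1.768832
p = -0.543100 / -1.768832 = 0.3070

p = 0.3070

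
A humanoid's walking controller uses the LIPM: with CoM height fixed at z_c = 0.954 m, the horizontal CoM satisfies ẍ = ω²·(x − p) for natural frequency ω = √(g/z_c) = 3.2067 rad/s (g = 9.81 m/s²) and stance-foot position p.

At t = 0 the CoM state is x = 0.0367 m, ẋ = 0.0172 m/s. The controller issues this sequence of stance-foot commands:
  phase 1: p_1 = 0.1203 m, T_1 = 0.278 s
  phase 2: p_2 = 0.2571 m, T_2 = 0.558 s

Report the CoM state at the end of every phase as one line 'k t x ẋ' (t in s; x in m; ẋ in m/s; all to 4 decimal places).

1 0.2780 0.0067 -0.2474
2 0.8360 -0.7378 -3.0975

phase 1: p=0.1203, T=0.278, ωT=0.891463, cosh=1.424375, sinh=1.014319; start (x,ẋ)=(0.036700, 0.017200) → end (x,ẋ)=(0.006663, -0.247420)
phase 2: p=0.2571, T=0.558, ωT=1.789339, cosh=3.076281, sinh=2.909211; start (x,ẋ)=(0.006663, -0.247420) → end (x,ẋ)=(-0.737781, -3.097452)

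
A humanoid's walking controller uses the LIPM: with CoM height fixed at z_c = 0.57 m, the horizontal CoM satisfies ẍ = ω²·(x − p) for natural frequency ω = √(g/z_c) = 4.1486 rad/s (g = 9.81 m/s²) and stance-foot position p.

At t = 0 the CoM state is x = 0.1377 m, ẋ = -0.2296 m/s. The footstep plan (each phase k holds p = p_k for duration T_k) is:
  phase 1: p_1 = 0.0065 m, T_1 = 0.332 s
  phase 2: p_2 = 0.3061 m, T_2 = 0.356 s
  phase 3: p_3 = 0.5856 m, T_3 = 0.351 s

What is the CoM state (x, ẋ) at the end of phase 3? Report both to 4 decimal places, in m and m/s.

phase 1: p=0.0065, T=0.332, ωT=1.377335, cosh=2.108287, sinh=1.856037; start (x,ẋ)=(0.137700, -0.229600) → end (x,ẋ)=(0.180387, 0.526171)
phase 2: p=0.3061, T=0.356, ωT=1.476902, cosh=2.303850, sinh=2.075506; start (x,ẋ)=(0.180387, 0.526171) → end (x,ẋ)=(0.279714, 0.129773)
phase 3: p=0.5856, T=0.351, ωT=1.456159, cosh=2.261290, sinh=2.028160; start (x,ẋ)=(0.279714, 0.129773) → end (x,ẋ)=(-0.042653, -2.280276)

x = -0.0427, ẋ = -2.2803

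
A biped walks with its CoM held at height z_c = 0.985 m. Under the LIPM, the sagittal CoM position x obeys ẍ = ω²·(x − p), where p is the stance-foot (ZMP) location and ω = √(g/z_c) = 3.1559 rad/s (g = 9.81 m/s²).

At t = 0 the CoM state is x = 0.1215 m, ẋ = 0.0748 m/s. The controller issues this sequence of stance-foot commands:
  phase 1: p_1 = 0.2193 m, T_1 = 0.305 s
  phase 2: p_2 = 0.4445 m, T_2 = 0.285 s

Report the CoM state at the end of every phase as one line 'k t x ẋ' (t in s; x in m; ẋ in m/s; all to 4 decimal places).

phase 1: p=0.2193, T=0.305, ωT=0.962549, cosh=1.500141, sinh=1.118223; start (x,ẋ)=(0.121500, 0.074800) → end (x,ẋ)=(0.099090, -0.232926)
phase 2: p=0.4445, T=0.285, ωT=0.899431, cosh=1.432503, sinh=1.025702; start (x,ẋ)=(0.099090, -0.232926) → end (x,ẋ)=(-0.126004, -1.451764)

1 0.3050 0.0991 -0.2329
2 0.5900 -0.1260 -1.4518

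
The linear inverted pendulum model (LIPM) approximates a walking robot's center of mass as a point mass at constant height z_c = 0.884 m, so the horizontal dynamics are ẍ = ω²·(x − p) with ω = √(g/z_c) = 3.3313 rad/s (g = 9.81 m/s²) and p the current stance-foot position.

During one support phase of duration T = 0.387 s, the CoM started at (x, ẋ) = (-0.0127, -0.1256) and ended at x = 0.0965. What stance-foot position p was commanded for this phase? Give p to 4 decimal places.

ωT = 3.3313·0.387 = 1.289213; cosh(ωT) = 1.952708, sinh(ωT) = 1.677221
x(T) = p + (x₀−p)·cosh(ωT) + (ẋ₀/ω)·sinh(ωT) ⇒ p·(1 − cosh) = x(T) − x₀·cosh − (ẋ₀/ω)·sinh
numerator   = 0.0965 − (-0.0127)·1.952708 − (-0.1256/3.3313)·1.677221 = 0.184536
denominator = 1 − 1.952708 = -0.952708
p = 0.184536 / -0.952708 = -0.1937

p = -0.1937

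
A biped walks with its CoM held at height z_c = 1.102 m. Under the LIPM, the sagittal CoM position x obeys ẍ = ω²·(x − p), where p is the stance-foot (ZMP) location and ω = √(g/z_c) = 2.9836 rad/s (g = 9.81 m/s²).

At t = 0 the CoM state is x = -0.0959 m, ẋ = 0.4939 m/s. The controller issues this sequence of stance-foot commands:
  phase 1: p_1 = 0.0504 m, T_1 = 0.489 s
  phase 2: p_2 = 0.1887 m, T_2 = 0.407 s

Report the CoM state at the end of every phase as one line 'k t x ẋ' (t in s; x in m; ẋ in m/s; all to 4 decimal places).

phase 1: p=0.0504, T=0.489, ωT=1.458980, cosh=2.267022, sinh=2.034549; start (x,ẋ)=(-0.095900, 0.493900) → end (x,ẋ)=(0.055530, 0.231600)
phase 2: p=0.1887, T=0.407, ωT=1.214325, cosh=1.832465, sinh=1.535555; start (x,ẋ)=(0.055530, 0.231600) → end (x,ẋ)=(0.063868, -0.185715)

1 0.4890 0.0555 0.2316
2 0.8960 0.0639 -0.1857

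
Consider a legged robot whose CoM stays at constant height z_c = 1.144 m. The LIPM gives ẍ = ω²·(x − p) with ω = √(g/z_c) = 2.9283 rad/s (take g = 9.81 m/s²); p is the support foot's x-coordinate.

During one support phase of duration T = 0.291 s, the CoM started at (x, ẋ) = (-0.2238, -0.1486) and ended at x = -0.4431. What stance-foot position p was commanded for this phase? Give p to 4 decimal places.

ωT = 2.9283·0.291 = 0.852135; cosh(ωT) = 1.385576, sinh(ωT) = 0.959072
x(T) = p + (x₀−p)·cosh(ωT) + (ẋ₀/ω)·sinh(ωT) ⇒ p·(1 − cosh) = x(T) − x₀·cosh − (ẋ₀/ω)·sinh
numerator   = -0.4431 − (-0.2238)·1.385576 − (-0.1486/2.9283)·0.959072 = -0.084339
denominator = 1 − 1.385576 = -0.385576
p = -0.084339 / -0.385576 = 0.2187

p = 0.2187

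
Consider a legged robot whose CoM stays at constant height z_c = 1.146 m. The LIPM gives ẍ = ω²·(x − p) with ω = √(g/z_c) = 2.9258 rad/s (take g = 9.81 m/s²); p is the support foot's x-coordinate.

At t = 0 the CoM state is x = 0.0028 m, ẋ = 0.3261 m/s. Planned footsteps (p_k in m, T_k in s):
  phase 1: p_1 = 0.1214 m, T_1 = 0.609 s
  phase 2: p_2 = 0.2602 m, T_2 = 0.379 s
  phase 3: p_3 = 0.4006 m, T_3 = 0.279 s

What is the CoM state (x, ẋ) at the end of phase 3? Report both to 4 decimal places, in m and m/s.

x = -0.4235, ẋ = -2.1538

phase 1: p=0.1214, T=0.609, ωT=1.781812, cosh=3.054473, sinh=2.886140; start (x,ẋ)=(0.002800, 0.326100) → end (x,ẋ)=(0.080819, -0.005427)
phase 2: p=0.2602, T=0.379, ωT=1.108878, cosh=1.680443, sinh=1.350514; start (x,ẋ)=(0.080819, -0.005427) → end (x,ẋ)=(-0.043744, -0.717913)
phase 3: p=0.4006, T=0.279, ωT=0.816298, cosh=1.352088, sinh=0.910023; start (x,ẋ)=(-0.043744, -0.717913) → end (x,ẋ)=(-0.423487, -2.153767)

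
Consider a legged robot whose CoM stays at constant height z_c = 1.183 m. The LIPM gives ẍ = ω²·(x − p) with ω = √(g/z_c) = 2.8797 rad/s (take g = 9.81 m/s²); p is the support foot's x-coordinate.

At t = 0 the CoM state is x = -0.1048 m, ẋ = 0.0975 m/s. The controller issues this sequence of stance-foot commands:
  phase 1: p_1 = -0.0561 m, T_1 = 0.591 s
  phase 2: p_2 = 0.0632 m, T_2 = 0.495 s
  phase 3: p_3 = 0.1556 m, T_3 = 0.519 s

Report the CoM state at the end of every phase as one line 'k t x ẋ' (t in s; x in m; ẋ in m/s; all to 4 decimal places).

phase 1: p=-0.0561, T=0.591, ωT=1.701903, cosh=2.833354, sinh=2.651018; start (x,ẋ)=(-0.104800, 0.097500) → end (x,ẋ)=(-0.104327, -0.095530)
phase 2: p=0.0632, T=0.495, ωT=1.425452, cosh=2.200068, sinh=1.959668; start (x,ẋ)=(-0.104327, -0.095530) → end (x,ẋ)=(-0.370380, -1.155571)
phase 3: p=0.1556, T=0.519, ωT=1.494564, cosh=2.340870, sinh=2.116524; start (x,ẋ)=(-0.370380, -1.155571) → end (x,ẋ)=(-1.924974, -5.910867)

1 0.5910 -0.1043 -0.0955
2 1.0860 -0.3704 -1.1556
3 1.6050 -1.9250 -5.9109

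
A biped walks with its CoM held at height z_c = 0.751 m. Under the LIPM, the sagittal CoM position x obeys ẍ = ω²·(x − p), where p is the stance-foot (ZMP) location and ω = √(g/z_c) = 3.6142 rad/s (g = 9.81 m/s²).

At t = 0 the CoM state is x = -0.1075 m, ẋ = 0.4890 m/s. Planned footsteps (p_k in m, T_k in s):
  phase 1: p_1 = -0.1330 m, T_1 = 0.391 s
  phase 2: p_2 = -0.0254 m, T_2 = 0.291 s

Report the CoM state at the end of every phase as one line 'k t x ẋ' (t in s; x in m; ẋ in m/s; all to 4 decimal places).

1 0.3910 0.1840 1.2423
2 0.6820 0.7428 2.9460

phase 1: p=-0.1330, T=0.391, ωT=1.413152, cosh=2.176131, sinh=1.932756; start (x,ẋ)=(-0.107500, 0.489000) → end (x,ẋ)=(0.183993, 1.242255)
phase 2: p=-0.0254, T=0.291, ωT=1.051732, cosh=1.605969, sinh=1.256637; start (x,ẋ)=(0.183993, 1.242255) → end (x,ẋ)=(0.742803, 2.946028)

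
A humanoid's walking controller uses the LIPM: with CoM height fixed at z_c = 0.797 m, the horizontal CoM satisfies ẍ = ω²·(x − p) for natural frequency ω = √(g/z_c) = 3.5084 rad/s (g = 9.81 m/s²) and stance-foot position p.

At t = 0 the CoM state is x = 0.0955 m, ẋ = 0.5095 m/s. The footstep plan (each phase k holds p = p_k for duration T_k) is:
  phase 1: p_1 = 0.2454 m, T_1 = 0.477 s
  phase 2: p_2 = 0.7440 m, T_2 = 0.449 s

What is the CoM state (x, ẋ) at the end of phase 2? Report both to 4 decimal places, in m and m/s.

x = -0.5782, ẋ = -4.2366

phase 1: p=0.2454, T=0.477, ωT=1.673507, cosh=2.759209, sinh=2.571621; start (x,ẋ)=(0.095500, 0.509500) → end (x,ẋ)=(0.205253, 0.053378)
phase 2: p=0.7440, T=0.449, ωT=1.575272, cosh=2.519503, sinh=2.312551; start (x,ẋ)=(0.205253, 0.053378) → end (x,ẋ)=(-0.578191, -4.236561)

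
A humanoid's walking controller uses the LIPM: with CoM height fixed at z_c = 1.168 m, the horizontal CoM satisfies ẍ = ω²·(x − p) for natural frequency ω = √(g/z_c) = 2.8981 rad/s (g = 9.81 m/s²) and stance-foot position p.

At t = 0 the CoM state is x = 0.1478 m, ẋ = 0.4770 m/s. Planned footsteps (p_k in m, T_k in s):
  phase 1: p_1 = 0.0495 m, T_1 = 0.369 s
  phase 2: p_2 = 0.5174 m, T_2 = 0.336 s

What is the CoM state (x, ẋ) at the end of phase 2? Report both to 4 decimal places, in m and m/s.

x = 0.8194, ẋ = 1.4122

phase 1: p=0.0495, T=0.369, ωT=1.069399, cosh=1.628421, sinh=1.285206; start (x,ẋ)=(0.147800, 0.477000) → end (x,ẋ)=(0.421107, 1.142891)
phase 2: p=0.5174, T=0.336, ωT=0.973762, cosh=1.512773, sinh=1.135113; start (x,ẋ)=(0.421107, 1.142891) → end (x,ẋ)=(0.819372, 1.412161)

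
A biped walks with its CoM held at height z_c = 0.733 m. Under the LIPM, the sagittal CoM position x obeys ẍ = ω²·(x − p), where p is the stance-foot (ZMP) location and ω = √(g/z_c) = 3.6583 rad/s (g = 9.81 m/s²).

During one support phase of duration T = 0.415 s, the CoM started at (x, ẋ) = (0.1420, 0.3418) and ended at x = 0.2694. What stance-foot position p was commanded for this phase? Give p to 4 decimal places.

ωT = 3.6583·0.415 = 1.518194; cosh(ωT) = 2.391542, sinh(ωT) = 2.172435
x(T) = p + (x₀−p)·cosh(ωT) + (ẋ₀/ω)·sinh(ωT) ⇒ p·(1 − cosh) = x(T) − x₀·cosh − (ẋ₀/ω)·sinh
numerator   = 0.2694 − (0.1420)·2.391542 − (0.3418/3.6583)·2.172435 = -0.273173
denominator = 1 − 2.391542 = -1.391542
p = -0.273173 / -1.391542 = 0.1963

p = 0.1963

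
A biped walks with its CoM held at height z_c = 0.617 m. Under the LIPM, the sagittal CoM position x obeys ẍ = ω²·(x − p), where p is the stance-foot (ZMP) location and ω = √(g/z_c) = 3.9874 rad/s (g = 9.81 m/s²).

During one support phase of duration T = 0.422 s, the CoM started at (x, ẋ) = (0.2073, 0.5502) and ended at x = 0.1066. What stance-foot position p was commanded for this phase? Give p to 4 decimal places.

p = 0.4648

ωT = 3.9874·0.422 = 1.682683; cosh(ωT) = 2.782922, sinh(ωT) = 2.597048
x(T) = p + (x₀−p)·cosh(ωT) + (ẋ₀/ω)·sinh(ωT) ⇒ p·(1 − cosh) = x(T) − x₀·cosh − (ẋ₀/ω)·sinh
numerator   = 0.1066 − (0.2073)·2.782922 − (0.5502/3.9874)·2.597048 = -0.828653
denominator = 1 − 2.782922 = -1.782922
p = -0.828653 / -1.782922 = 0.4648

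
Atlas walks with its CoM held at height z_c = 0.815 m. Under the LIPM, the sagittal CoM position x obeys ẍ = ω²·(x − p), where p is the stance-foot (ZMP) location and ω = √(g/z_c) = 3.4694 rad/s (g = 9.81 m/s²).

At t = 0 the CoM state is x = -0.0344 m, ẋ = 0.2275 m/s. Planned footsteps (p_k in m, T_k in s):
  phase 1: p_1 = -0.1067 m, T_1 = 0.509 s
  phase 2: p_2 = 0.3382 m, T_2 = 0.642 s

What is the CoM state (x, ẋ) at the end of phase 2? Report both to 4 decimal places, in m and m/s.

x = 1.9896, ẋ = 5.8953

phase 1: p=-0.1067, T=0.509, ωT=1.765925, cosh=3.009002, sinh=2.837974; start (x,ẋ)=(-0.034400, 0.227500) → end (x,ẋ)=(0.296946, 1.396419)
phase 2: p=0.3382, T=0.642, ωT=2.227355, cosh=4.691556, sinh=4.583743; start (x,ẋ)=(0.296946, 1.396419) → end (x,ẋ)=(1.989592, 5.895323)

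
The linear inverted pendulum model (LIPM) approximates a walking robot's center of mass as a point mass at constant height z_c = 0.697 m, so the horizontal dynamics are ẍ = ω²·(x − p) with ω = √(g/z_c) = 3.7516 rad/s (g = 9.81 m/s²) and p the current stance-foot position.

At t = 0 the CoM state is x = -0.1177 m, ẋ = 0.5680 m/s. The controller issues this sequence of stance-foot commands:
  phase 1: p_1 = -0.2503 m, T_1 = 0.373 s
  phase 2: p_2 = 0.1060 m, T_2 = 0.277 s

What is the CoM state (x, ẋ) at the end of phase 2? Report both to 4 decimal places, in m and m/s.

phase 1: p=-0.2503, T=0.373, ωT=1.399347, cosh=2.149655, sinh=1.902897; start (x,ẋ)=(-0.117700, 0.568000) → end (x,ẋ)=(0.322847, 2.167623)
phase 2: p=0.1060, T=0.277, ωT=1.039193, cosh=1.590338, sinh=1.236598; start (x,ẋ)=(0.322847, 2.167623) → end (x,ẋ)=(1.165349, 4.453253)

x = 1.1653, ẋ = 4.4533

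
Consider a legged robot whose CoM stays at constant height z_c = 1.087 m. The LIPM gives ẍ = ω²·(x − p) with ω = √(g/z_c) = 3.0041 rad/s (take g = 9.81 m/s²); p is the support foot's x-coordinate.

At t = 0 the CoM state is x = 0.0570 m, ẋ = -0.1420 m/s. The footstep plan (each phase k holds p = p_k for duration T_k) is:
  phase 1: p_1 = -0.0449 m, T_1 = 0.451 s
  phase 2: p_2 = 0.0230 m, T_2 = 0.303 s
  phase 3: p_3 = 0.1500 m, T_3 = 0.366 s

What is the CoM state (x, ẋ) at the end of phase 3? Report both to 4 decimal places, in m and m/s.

phase 1: p=-0.0449, T=0.451, ωT=1.354849, cosh=2.067081, sinh=1.809095; start (x,ẋ)=(0.057000, -0.142000) → end (x,ẋ)=(0.080222, 0.260271)
phase 2: p=0.0230, T=0.303, ωT=0.910242, cosh=1.443676, sinh=1.041249; start (x,ẋ)=(0.080222, 0.260271) → end (x,ẋ)=(0.195822, 0.554737)
phase 3: p=0.1500, T=0.366, ωT=1.099501, cosh=1.667852, sinh=1.334814; start (x,ẋ)=(0.195822, 0.554737) → end (x,ẋ)=(0.472912, 1.108963)

x = 0.4729, ẋ = 1.1090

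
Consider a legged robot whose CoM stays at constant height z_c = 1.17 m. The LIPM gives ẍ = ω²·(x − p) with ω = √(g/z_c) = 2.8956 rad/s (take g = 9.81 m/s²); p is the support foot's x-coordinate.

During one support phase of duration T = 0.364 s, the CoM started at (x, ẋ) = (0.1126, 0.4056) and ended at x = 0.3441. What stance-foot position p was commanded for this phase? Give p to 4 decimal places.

p = 0.0223

ωT = 2.8956·0.364 = 1.053998; cosh(ωT) = 1.608821, sinh(ωT) = 1.260279
x(T) = p + (x₀−p)·cosh(ωT) + (ẋ₀/ω)·sinh(ωT) ⇒ p·(1 − cosh) = x(T) − x₀·cosh − (ẋ₀/ω)·sinh
numerator   = 0.3441 − (0.1126)·1.608821 − (0.4056/2.8956)·1.260279 = -0.013586
denominator = 1 − 1.608821 = -0.608821
p = -0.013586 / -0.608821 = 0.0223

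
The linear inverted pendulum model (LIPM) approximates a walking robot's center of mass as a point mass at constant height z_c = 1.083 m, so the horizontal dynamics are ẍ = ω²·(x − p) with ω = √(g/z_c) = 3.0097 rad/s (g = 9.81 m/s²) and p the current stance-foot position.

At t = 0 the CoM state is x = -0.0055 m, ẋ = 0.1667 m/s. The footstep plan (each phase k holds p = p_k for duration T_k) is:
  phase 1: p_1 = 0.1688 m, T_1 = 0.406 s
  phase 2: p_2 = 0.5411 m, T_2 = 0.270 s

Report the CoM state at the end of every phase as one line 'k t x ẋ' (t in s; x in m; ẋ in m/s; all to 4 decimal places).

phase 1: p=0.1688, T=0.406, ωT=1.221938, cosh=1.844209, sinh=1.549550; start (x,ẋ)=(-0.005500, 0.166700) → end (x,ẋ)=(-0.066820, -0.505450)
phase 2: p=0.5411, T=0.270, ωT=0.812619, cosh=1.348749, sinh=0.905054; start (x,ẋ)=(-0.066820, -0.505450) → end (x,ẋ)=(-0.430826, -2.337663)

1 0.4060 -0.0668 -0.5055
2 0.6760 -0.4308 -2.3377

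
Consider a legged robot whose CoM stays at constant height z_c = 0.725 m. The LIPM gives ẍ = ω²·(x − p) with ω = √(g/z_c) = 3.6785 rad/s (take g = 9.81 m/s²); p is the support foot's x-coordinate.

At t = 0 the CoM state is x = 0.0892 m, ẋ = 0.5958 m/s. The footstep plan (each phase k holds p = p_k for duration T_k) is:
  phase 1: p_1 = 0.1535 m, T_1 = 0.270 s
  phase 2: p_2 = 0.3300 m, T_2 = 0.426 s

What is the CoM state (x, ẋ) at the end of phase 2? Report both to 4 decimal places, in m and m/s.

x = 0.5118, ẋ = 0.8684

phase 1: p=0.1535, T=0.270, ωT=0.993195, cosh=1.535119, sinh=1.164728; start (x,ẋ)=(0.089200, 0.595800) → end (x,ẋ)=(0.243441, 0.639134)
phase 2: p=0.3300, T=0.426, ωT=1.567041, cosh=2.500554, sinh=2.291892; start (x,ẋ)=(0.243441, 0.639134) → end (x,ẋ)=(0.511767, 0.868431)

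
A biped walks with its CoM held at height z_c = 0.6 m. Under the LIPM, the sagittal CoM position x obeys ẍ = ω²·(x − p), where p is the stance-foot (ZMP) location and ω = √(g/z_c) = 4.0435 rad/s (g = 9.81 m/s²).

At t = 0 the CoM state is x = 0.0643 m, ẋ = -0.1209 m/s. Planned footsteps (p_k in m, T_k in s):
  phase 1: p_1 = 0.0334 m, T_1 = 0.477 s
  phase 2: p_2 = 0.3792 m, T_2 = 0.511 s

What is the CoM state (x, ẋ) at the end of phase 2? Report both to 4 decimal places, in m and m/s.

phase 1: p=0.0334, T=0.477, ωT=1.928749, cosh=3.513115, sinh=3.367785; start (x,ẋ)=(0.064300, -0.120900) → end (x,ẋ)=(0.041259, -0.003951)
phase 2: p=0.3792, T=0.511, ωT=2.066228, cosh=4.010827, sinh=3.884164; start (x,ẋ)=(0.041259, -0.003951) → end (x,ẋ)=(-0.980018, -5.323417)

x = -0.9800, ẋ = -5.3234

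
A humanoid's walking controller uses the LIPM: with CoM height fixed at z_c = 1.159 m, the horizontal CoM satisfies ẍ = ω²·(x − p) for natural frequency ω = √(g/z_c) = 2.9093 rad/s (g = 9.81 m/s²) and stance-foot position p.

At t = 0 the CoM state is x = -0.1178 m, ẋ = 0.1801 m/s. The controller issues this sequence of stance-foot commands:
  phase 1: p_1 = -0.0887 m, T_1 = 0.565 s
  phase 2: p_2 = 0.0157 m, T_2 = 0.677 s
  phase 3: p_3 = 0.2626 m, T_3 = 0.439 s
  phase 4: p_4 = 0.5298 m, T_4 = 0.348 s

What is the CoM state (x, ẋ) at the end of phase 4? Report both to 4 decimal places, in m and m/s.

x = 1.1935, ẋ = 2.2912

phase 1: p=-0.0887, T=0.565, ωT=1.643754, cosh=2.683907, sinh=2.490654; start (x,ẋ)=(-0.117800, 0.180100) → end (x,ẋ)=(-0.012618, 0.272511)
phase 2: p=0.0157, T=0.677, ωT=1.969596, cosh=3.653647, sinh=3.514134; start (x,ẋ)=(-0.012618, 0.272511) → end (x,ẋ)=(0.241402, 0.706147)
phase 3: p=0.2626, T=0.439, ωT=1.277183, cosh=1.932671, sinh=1.653850; start (x,ẋ)=(0.241402, 0.706147) → end (x,ẋ)=(0.623054, 1.262753)
phase 4: p=0.5298, T=0.348, ωT=1.012436, cosh=1.557816, sinh=1.194483; start (x,ẋ)=(0.623054, 1.262753) → end (x,ẋ)=(1.193526, 2.291205)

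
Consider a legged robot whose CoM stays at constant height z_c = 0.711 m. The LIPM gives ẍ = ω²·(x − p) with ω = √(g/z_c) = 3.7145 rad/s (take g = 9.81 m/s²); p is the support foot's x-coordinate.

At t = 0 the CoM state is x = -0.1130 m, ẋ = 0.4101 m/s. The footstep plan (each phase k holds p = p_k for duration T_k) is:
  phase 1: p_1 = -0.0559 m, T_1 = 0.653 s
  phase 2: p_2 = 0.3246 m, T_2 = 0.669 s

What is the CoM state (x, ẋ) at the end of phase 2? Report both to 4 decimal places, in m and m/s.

x = 1.6421, ẋ = 5.0163

phase 1: p=-0.0559, T=0.653, ωT=2.425569, cosh=5.698542, sinh=5.610114; start (x,ẋ)=(-0.113000, 0.410100) → end (x,ẋ)=(0.238099, 1.147078)
phase 2: p=0.3246, T=0.669, ωT=2.485001, cosh=6.042226, sinh=5.958900; start (x,ẋ)=(0.238099, 1.147078) → end (x,ẋ)=(1.642114, 5.016262)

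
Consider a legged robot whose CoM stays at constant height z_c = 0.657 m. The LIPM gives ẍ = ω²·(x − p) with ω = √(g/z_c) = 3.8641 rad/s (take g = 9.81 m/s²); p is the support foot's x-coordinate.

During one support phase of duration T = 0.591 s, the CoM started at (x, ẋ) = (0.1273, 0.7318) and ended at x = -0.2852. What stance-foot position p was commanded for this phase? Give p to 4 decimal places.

p = 0.4639

ωT = 3.8641·0.591 = 2.283683; cosh(ωT) = 4.957332, sinh(ωT) = 4.855424
x(T) = p + (x₀−p)·cosh(ωT) + (ẋ₀/ω)·sinh(ωT) ⇒ p·(1 − cosh) = x(T) − x₀·cosh − (ẋ₀/ω)·sinh
numerator   = -0.2852 − (0.1273)·4.957332 − (0.7318/3.8641)·4.855424 = -1.835809
denominator = 1 − 4.957332 = -3.957332
p = -1.835809 / -3.957332 = 0.4639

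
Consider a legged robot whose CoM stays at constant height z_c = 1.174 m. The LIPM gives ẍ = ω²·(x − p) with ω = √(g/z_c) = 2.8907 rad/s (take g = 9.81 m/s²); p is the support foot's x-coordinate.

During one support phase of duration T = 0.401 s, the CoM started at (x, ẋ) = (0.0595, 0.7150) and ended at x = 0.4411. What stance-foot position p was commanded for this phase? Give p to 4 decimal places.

ωT = 2.8907·0.401 = 1.159171; cosh(ωT) = 1.750518, sinh(ωT) = 1.436771
x(T) = p + (x₀−p)·cosh(ωT) + (ẋ₀/ω)·sinh(ωT) ⇒ p·(1 − cosh) = x(T) − x₀·cosh − (ẋ₀/ω)·sinh
numerator   = 0.4411 − (0.0595)·1.750518 − (0.7150/2.8907)·1.436771 = -0.018434
denominator = 1 − 1.750518 = -0.750518
p = -0.018434 / -0.750518 = 0.0246

p = 0.0246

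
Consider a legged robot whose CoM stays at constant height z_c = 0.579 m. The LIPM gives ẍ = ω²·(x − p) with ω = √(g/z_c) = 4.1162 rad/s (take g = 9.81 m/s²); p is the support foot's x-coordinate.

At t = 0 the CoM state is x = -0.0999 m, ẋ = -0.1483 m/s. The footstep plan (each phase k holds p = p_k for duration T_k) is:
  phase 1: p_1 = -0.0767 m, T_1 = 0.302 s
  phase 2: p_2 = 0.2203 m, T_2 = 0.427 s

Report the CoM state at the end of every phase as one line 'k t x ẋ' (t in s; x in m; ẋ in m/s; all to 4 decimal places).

phase 1: p=-0.0767, T=0.302, ωT=1.243092, cosh=1.877403, sinh=1.588913; start (x,ẋ)=(-0.099900, -0.148300) → end (x,ẋ)=(-0.177502, -0.430153)
phase 2: p=0.2203, T=0.427, ωT=1.757617, cosh=2.985530, sinh=2.813075; start (x,ẋ)=(-0.177502, -0.430153) → end (x,ẋ)=(-1.261323, -5.890453)

1 0.3020 -0.1775 -0.4302
2 0.7290 -1.2613 -5.8905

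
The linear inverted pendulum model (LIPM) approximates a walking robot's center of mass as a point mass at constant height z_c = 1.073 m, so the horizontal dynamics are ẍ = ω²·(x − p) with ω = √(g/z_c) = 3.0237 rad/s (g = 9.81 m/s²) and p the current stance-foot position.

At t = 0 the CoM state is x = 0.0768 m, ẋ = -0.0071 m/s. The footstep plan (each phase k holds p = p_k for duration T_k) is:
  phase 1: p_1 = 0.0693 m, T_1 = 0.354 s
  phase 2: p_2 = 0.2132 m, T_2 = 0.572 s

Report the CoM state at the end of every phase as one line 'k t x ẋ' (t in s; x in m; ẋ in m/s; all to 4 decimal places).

phase 1: p=0.0693, T=0.354, ωT=1.070390, cosh=1.629695, sinh=1.286821; start (x,ẋ)=(0.076800, -0.007100) → end (x,ẋ)=(0.078501, 0.017611)
phase 2: p=0.2132, T=0.572, ωT=1.729556, cosh=2.907758, sinh=2.730395; start (x,ẋ)=(0.078501, 0.017611) → end (x,ẋ)=(-0.162569, -1.060850)

1 0.3540 0.0785 0.0176
2 0.9260 -0.1626 -1.0609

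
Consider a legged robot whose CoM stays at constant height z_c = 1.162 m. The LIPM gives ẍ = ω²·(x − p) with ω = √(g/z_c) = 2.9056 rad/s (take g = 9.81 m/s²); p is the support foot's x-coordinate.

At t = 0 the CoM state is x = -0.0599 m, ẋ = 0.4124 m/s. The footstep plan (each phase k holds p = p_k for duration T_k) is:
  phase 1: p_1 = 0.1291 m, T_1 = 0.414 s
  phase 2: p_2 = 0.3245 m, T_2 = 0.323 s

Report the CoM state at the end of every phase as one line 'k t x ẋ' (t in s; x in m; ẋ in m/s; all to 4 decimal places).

1 0.4140 0.0010 -0.0833
2 0.7370 -0.1832 -1.1401

phase 1: p=0.1291, T=0.414, ωT=1.202918, cosh=1.815068, sinh=1.514752; start (x,ẋ)=(-0.059900, 0.412400) → end (x,ẋ)=(0.001045, -0.083305)
phase 2: p=0.3245, T=0.323, ωT=0.938509, cosh=1.473689, sinh=1.082478; start (x,ẋ)=(0.001045, -0.083305) → end (x,ẋ)=(-0.183207, -1.140111)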